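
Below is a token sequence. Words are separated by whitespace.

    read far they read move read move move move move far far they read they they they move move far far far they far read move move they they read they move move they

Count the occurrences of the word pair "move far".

2

Scanning the 33 overlapping bigram windows for "move far":
  position 10–11: move far
  position 19–20: move far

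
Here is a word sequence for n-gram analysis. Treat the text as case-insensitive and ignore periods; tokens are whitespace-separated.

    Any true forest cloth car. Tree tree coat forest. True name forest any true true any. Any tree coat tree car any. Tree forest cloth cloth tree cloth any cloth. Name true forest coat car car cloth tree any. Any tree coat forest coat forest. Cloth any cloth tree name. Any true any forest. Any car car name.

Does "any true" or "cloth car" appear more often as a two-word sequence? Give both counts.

"any true": 3 occurrences
"cloth car": 1 occurrence

"any true" (3 vs 1)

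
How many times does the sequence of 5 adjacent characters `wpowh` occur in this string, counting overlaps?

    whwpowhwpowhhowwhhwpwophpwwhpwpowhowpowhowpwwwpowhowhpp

5

Sliding a length-5 window over the 55 characters (51 positions):
  position 3–7: wpowh
  position 8–12: wpowh
  position 30–34: wpowh
  position 36–40: wpowh
  position 46–50: wpowh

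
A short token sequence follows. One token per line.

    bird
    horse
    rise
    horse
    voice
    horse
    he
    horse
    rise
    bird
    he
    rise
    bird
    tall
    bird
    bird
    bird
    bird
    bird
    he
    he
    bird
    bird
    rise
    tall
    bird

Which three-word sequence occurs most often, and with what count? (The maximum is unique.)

"bird bird bird", 3 times

Trigram frequencies (highest first):
  bird bird bird: 3
  bird horse rise: 1
  horse rise horse: 1
  rise horse voice: 1
  horse voice horse: 1
  voice horse he: 1
  … (16 more, each ≤ 1)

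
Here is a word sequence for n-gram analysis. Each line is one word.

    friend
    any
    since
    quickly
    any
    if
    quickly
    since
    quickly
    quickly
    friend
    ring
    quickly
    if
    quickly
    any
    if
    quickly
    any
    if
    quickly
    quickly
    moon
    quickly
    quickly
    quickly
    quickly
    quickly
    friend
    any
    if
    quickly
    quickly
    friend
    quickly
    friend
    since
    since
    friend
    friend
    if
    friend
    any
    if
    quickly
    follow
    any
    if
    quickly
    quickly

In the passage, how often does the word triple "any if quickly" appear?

6

Scanning the 48 overlapping trigram windows for "any if quickly":
  position 5–7: any if quickly
  position 16–18: any if quickly
  position 19–21: any if quickly
  position 30–32: any if quickly
  position 43–45: any if quickly
  position 47–49: any if quickly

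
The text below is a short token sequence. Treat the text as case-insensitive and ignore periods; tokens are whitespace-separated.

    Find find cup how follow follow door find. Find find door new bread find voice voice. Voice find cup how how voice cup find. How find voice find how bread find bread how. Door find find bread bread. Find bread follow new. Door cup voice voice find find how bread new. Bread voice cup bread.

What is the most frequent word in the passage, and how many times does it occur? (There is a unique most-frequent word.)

Unigram frequencies (highest first):
  find: 16
  bread: 9
  voice: 8
  how: 7
  cup: 5
  door: 4
  … (2 more, each ≤ 3)

"find", 16 times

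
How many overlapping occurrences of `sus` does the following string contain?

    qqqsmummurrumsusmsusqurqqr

Sliding a length-3 window over the 26 characters (24 positions):
  position 14–16: sus
  position 18–20: sus

2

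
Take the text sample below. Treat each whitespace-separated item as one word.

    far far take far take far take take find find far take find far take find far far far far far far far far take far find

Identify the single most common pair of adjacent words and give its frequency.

Bigram frequencies (highest first):
  far far: 8
  far take: 6
  take far: 3
  take find: 3
  find far: 3
  take take: 1
  … (2 more, each ≤ 1)

"far far", 8 times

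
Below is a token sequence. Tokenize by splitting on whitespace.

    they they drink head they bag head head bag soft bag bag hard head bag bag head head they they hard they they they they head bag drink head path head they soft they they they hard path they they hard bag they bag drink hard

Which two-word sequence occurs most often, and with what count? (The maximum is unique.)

Bigram frequencies (highest first):
  they they: 8
  head they: 3
  head bag: 3
  they hard: 3
  drink head: 2
  they bag: 2
  … (20 more, each ≤ 2)

"they they", 8 times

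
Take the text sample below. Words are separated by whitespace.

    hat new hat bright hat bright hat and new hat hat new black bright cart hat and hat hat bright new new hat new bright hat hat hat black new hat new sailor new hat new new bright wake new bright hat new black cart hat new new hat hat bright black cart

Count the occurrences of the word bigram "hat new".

Scanning the 52 overlapping bigram windows for "hat new":
  position 1–2: hat new
  position 11–12: hat new
  position 23–24: hat new
  position 31–32: hat new
  position 35–36: hat new
  position 42–43: hat new
  position 46–47: hat new

7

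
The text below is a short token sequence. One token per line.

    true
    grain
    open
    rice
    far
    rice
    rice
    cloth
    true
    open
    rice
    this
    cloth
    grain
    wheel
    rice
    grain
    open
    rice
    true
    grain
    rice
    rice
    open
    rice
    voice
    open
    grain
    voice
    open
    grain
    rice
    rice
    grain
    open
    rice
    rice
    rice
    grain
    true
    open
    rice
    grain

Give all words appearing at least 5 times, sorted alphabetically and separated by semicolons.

grain; open; rice

Unigram counts meeting the condition (at least 5 times):
  grain: 9
  open: 8
  rice: 15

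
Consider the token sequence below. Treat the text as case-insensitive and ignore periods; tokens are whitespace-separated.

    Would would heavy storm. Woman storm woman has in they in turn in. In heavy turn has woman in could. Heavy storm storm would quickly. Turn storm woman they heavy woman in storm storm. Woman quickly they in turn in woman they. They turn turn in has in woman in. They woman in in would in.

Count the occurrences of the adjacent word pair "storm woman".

Scanning the 55 overlapping bigram windows for "storm woman":
  position 4–5: storm woman
  position 6–7: storm woman
  position 27–28: storm woman
  position 34–35: storm woman

4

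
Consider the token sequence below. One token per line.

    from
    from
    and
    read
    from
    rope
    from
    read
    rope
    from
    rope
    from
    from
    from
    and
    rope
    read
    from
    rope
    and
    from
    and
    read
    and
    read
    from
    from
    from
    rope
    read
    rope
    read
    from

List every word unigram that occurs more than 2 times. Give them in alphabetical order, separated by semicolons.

and; from; read; rope

Unigram counts meeting the condition (more than 2 times):
  and: 5
  from: 14
  read: 7
  rope: 7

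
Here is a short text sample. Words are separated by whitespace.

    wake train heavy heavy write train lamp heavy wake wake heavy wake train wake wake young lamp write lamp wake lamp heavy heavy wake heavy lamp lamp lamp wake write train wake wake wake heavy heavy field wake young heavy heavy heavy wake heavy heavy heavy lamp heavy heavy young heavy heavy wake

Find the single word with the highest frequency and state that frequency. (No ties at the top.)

Unigram frequencies (highest first):
  heavy: 19
  wake: 15
  lamp: 8
  train: 4
  write: 3
  young: 3
  … (1 more, each ≤ 1)

"heavy", 19 times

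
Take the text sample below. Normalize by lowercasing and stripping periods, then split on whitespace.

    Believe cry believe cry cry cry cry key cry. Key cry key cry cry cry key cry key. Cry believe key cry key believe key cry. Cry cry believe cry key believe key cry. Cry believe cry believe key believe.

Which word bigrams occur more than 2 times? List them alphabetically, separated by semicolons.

believe cry; believe key; cry believe; cry cry; cry key; key believe; key cry

Bigram counts meeting the condition (more than 2 times):
  believe cry: 4
  believe key: 4
  cry believe: 5
  cry cry: 8
  cry key: 7
  key believe: 3
  key cry: 8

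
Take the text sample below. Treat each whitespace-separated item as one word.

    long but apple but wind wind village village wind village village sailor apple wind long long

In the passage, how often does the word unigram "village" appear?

4

Scanning the 16 tokens for "village":
  position 7: village
  position 8: village
  position 10: village
  position 11: village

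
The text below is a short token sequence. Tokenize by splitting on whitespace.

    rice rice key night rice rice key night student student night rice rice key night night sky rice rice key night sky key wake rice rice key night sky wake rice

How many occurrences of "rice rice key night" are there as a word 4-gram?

Scanning the 28 overlapping 4-gram windows for "rice rice key night":
  position 1–4: rice rice key night
  position 5–8: rice rice key night
  position 12–15: rice rice key night
  position 18–21: rice rice key night
  position 25–28: rice rice key night

5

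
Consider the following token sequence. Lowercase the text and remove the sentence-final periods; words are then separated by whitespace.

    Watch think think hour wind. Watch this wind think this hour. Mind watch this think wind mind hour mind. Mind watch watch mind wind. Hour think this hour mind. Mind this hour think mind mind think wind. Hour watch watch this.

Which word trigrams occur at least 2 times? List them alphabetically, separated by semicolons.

hour mind mind; think this hour; this hour mind

Trigram counts meeting the condition (at least 2 times):
  hour mind mind: 2
  think this hour: 2
  this hour mind: 2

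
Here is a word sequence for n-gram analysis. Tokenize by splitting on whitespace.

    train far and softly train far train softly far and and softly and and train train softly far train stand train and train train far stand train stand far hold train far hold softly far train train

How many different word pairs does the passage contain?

37 tokens → 36 bigram windows in total.
Repeated bigrams (each contributes count−1 duplicates):
  train far: 4
  far train: 3
  softly far: 3
  train train: 3
  and and: 2
  and softly: 2
  and train: 2
  far and: 2
  … (4 more repeated)
17 duplicate windows → 36 − 17 = 19 distinct.

19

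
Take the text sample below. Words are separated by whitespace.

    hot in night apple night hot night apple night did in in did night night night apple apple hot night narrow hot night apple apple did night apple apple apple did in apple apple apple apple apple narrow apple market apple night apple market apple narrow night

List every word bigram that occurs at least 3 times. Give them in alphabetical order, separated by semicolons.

apple apple; apple night; hot night; night apple

Bigram counts meeting the condition (at least 3 times):
  apple apple: 8
  apple night: 3
  hot night: 3
  night apple: 6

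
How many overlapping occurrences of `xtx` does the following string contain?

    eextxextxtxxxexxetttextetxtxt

4

Sliding a length-3 window over the 29 characters (27 positions):
  position 3–5: xtx
  position 7–9: xtx
  position 9–11: xtx
  position 26–28: xtx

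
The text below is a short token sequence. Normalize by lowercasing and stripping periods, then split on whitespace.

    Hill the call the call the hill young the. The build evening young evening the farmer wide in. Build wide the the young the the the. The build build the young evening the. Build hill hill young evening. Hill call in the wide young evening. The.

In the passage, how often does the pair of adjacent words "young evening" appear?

4

Scanning the 45 overlapping bigram windows for "young evening":
  position 13–14: young evening
  position 31–32: young evening
  position 37–38: young evening
  position 44–45: young evening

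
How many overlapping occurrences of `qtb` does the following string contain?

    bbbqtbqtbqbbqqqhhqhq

Sliding a length-3 window over the 20 characters (18 positions):
  position 4–6: qtb
  position 7–9: qtb

2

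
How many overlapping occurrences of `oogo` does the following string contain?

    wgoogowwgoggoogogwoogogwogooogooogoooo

5

Sliding a length-4 window over the 38 characters (35 positions):
  position 3–6: oogo
  position 13–16: oogo
  position 19–22: oogo
  position 28–31: oogo
  position 32–35: oogo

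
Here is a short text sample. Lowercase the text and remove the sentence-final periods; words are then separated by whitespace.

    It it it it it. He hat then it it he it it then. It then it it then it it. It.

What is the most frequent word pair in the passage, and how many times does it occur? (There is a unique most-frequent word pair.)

Bigram frequencies (highest first):
  it it: 9
  then it: 4
  it then: 3
  it he: 2
  he hat: 1
  hat then: 1
  … (1 more, each ≤ 1)

"it it", 9 times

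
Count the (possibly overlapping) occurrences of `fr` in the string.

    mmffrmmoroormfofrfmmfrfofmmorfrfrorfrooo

Sliding a length-2 window over the 40 characters (39 positions):
  position 4–5: fr
  position 16–17: fr
  position 21–22: fr
  position 30–31: fr
  position 32–33: fr
  position 36–37: fr

6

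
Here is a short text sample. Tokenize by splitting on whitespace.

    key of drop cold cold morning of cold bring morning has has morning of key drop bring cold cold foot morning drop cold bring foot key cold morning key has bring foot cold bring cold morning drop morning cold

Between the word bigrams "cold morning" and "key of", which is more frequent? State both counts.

"cold morning": 3 occurrences
"key of": 1 occurrence

"cold morning" (3 vs 1)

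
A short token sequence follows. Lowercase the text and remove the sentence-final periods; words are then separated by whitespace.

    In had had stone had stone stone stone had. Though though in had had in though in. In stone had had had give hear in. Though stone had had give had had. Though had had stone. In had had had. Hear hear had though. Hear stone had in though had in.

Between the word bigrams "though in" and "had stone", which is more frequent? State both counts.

"had stone" (3 vs 2)

"though in": 2 occurrences
"had stone": 3 occurrences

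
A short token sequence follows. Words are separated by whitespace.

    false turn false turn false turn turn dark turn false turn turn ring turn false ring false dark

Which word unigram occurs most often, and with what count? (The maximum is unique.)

"turn", 8 times

Unigram frequencies (highest first):
  turn: 8
  false: 6
  dark: 2
  ring: 2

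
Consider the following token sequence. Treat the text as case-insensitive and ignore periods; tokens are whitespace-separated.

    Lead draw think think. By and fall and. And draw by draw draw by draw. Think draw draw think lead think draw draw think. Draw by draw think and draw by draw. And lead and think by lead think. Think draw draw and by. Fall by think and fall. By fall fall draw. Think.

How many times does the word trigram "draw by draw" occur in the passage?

4

Scanning the 52 overlapping trigram windows for "draw by draw":
  position 10–12: draw by draw
  position 13–15: draw by draw
  position 25–27: draw by draw
  position 30–32: draw by draw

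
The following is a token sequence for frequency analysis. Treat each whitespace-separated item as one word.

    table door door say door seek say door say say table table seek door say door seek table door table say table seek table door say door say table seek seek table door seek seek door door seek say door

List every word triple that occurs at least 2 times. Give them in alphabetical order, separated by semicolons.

door say door; door seek say; say door say; say door seek; say table seek; seek say door; seek table door

Trigram counts meeting the condition (at least 2 times):
  door say door: 3
  door seek say: 2
  say door say: 2
  say door seek: 2
  say table seek: 2
  seek say door: 2
  seek table door: 3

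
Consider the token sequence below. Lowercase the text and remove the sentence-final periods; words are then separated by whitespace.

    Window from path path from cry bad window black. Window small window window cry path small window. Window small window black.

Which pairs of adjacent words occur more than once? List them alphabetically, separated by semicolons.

small window; window black; window small; window window

Bigram counts meeting the condition (more than once):
  small window: 3
  window black: 2
  window small: 2
  window window: 2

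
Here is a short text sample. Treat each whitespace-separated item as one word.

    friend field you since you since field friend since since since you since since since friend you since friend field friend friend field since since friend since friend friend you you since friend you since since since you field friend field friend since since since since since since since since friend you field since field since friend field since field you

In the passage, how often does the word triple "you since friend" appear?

2

Scanning the 59 overlapping trigram windows for "you since friend":
  position 17–19: you since friend
  position 31–33: you since friend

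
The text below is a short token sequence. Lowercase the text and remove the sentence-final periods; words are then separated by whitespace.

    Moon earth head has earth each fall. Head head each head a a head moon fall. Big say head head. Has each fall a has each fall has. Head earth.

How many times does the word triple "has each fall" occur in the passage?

2

Scanning the 28 overlapping trigram windows for "has each fall":
  position 21–23: has each fall
  position 25–27: has each fall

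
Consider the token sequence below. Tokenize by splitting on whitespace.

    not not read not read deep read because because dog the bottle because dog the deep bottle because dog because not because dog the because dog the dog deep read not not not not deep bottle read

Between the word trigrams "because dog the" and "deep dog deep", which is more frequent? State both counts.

"because dog the": 4 occurrences
"deep dog deep": 0 occurrences

"because dog the" (4 vs 0)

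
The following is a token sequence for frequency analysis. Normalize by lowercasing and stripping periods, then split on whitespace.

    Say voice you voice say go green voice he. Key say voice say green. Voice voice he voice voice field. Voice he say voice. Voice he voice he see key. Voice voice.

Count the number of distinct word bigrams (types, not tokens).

19

32 tokens → 31 bigram windows in total.
Repeated bigrams (each contributes count−1 duplicates):
  voice he: 5
  voice voice: 4
  say voice: 3
  green voice: 2
  he voice: 2
  voice say: 2
12 duplicate windows → 31 − 12 = 19 distinct.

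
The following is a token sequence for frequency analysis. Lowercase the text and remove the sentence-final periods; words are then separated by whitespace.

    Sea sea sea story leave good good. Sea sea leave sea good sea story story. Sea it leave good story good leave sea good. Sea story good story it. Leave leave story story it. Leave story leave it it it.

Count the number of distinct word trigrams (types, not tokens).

40 tokens → 38 trigram windows in total.
Repeated trigrams (each contributes count−1 duplicates):
  good sea story: 2
  leave sea good: 2
  sea good sea: 2
  story it leave: 2
4 duplicate windows → 38 − 4 = 34 distinct.

34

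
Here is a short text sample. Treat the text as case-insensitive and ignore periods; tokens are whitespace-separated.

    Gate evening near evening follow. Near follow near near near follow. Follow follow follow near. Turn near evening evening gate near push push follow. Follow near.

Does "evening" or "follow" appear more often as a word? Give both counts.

"evening": 4 occurrences
"follow": 8 occurrences

"follow" (8 vs 4)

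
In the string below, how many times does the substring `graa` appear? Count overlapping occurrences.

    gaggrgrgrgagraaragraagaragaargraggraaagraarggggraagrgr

Sliding a length-4 window over the 54 characters (51 positions):
  position 12–15: graa
  position 18–21: graa
  position 34–37: graa
  position 39–42: graa
  position 47–50: graa

5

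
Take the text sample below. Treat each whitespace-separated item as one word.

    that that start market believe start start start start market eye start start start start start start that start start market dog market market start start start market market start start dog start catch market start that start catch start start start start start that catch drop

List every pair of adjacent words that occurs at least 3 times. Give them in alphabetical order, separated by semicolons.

market start; start market; start start; start that; that start

Bigram counts meeting the condition (at least 3 times):
  market start: 3
  start market: 4
  start start: 16
  start that: 3
  that start: 3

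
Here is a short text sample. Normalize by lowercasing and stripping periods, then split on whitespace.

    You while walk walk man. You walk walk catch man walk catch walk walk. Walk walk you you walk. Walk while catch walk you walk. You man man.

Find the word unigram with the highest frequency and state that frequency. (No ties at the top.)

Unigram frequencies (highest first):
  walk: 13
  you: 6
  man: 4
  catch: 3
  while: 2

"walk", 13 times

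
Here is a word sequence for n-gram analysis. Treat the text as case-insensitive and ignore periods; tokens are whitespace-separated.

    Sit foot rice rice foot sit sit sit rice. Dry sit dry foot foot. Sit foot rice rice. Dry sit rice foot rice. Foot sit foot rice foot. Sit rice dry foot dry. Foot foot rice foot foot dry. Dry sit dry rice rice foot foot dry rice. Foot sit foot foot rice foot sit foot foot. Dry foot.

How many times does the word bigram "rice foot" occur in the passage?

8

Scanning the 58 overlapping bigram windows for "rice foot":
  position 4–5: rice foot
  position 21–22: rice foot
  position 23–24: rice foot
  position 27–28: rice foot
  position 36–37: rice foot
  position 44–45: rice foot
  position 48–49: rice foot
  position 53–54: rice foot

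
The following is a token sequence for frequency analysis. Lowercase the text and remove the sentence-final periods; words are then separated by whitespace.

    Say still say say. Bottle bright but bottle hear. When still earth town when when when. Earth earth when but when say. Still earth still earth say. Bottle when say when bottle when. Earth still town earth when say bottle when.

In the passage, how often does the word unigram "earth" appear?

7

Scanning the 41 tokens for "earth":
  position 12: earth
  position 17: earth
  position 18: earth
  position 24: earth
  position 26: earth
  position 34: earth
  position 37: earth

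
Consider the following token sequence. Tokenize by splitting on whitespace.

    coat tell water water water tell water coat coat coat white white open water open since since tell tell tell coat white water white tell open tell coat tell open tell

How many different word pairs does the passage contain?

31 tokens → 30 bigram windows in total.
Repeated bigrams (each contributes count−1 duplicates):
  coat coat: 2
  coat tell: 2
  coat white: 2
  open tell: 2
  tell coat: 2
  tell open: 2
  tell tell: 2
  tell water: 2
  … (1 more repeated)
9 duplicate windows → 30 − 9 = 21 distinct.

21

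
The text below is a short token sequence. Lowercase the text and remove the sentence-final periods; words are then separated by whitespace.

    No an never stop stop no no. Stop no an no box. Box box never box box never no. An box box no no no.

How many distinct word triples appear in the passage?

25 tokens → 23 trigram windows in total.
Repeated trigrams (each contributes count−1 duplicates):
  box box never: 2
1 duplicate windows → 23 − 1 = 22 distinct.

22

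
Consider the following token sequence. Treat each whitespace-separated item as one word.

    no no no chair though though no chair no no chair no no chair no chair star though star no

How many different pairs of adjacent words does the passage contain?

20 tokens → 19 bigram windows in total.
Repeated bigrams (each contributes count−1 duplicates):
  no chair: 5
  no no: 4
  chair no: 3
9 duplicate windows → 19 − 9 = 10 distinct.

10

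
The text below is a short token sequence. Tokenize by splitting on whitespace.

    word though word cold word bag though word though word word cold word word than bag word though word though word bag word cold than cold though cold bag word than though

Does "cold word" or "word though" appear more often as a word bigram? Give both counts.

"cold word": 2 occurrences
"word though": 4 occurrences

"word though" (4 vs 2)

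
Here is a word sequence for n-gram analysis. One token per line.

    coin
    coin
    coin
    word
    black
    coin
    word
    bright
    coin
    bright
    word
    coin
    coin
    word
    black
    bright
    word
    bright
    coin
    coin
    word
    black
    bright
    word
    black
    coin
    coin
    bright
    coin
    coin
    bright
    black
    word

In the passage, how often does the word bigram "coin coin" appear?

Scanning the 32 overlapping bigram windows for "coin coin":
  position 1–2: coin coin
  position 2–3: coin coin
  position 12–13: coin coin
  position 19–20: coin coin
  position 26–27: coin coin
  position 29–30: coin coin

6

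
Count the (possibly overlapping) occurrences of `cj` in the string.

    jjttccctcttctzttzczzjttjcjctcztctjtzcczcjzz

Sliding a length-2 window over the 43 characters (42 positions):
  position 25–26: cj
  position 40–41: cj

2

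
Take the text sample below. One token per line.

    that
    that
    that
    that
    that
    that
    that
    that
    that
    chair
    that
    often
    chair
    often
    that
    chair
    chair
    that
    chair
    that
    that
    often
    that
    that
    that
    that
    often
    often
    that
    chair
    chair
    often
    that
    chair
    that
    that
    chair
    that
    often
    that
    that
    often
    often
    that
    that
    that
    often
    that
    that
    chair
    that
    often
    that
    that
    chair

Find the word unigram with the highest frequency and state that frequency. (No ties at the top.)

Unigram frequencies (highest first):
  that: 33
  chair: 11
  often: 11

"that", 33 times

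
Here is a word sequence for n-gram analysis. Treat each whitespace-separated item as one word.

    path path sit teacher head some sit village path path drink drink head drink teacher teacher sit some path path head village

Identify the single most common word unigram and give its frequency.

"path", 6 times

Unigram frequencies (highest first):
  path: 6
  sit: 3
  teacher: 3
  head: 3
  drink: 3
  some: 2
  … (1 more, each ≤ 2)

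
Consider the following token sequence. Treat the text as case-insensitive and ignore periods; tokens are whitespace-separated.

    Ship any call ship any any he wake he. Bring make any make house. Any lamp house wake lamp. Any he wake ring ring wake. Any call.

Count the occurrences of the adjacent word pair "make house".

Scanning the 26 overlapping bigram windows for "make house":
  position 13–14: make house

1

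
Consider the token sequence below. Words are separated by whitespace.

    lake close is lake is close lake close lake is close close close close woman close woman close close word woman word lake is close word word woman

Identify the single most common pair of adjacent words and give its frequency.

Bigram frequencies (highest first):
  close close: 4
  lake is: 3
  is close: 3
  lake close: 2
  close lake: 2
  close woman: 2
  … (8 more, each ≤ 2)

"close close", 4 times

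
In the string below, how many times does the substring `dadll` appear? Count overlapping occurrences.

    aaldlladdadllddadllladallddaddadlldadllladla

Sliding a length-5 window over the 44 characters (40 positions):
  position 9–13: dadll
  position 15–19: dadll
  position 30–34: dadll
  position 35–39: dadll

4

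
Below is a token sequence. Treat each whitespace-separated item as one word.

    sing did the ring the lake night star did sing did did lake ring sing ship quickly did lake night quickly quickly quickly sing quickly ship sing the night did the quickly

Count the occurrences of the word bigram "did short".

0

Scanning the 31 overlapping bigram windows for "did short":
  (none found)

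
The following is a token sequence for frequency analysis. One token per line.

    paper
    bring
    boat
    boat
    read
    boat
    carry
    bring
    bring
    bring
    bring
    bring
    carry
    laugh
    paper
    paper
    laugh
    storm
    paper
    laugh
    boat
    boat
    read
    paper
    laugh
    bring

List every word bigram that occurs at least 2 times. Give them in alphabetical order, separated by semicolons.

boat boat; boat read; bring bring; paper laugh

Bigram counts meeting the condition (at least 2 times):
  boat boat: 2
  boat read: 2
  bring bring: 4
  paper laugh: 3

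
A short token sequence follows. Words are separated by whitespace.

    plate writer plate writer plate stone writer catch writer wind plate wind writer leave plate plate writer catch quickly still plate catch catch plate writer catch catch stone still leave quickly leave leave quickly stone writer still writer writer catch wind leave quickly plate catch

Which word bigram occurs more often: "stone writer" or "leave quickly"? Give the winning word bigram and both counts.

"leave quickly" (3 vs 2)

"stone writer": 2 occurrences
"leave quickly": 3 occurrences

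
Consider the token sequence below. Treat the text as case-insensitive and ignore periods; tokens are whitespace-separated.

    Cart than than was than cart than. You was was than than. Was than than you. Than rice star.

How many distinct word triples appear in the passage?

14

19 tokens → 17 trigram windows in total.
Repeated trigrams (each contributes count−1 duplicates):
  than than was: 2
  than was than: 2
  was than than: 2
3 duplicate windows → 17 − 3 = 14 distinct.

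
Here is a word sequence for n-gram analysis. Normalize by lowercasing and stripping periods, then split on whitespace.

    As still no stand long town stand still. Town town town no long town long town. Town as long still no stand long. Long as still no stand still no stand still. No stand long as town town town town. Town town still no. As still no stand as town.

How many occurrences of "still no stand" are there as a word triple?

Scanning the 48 overlapping trigram windows for "still no stand":
  position 2–4: still no stand
  position 20–22: still no stand
  position 26–28: still no stand
  position 29–31: still no stand
  position 32–34: still no stand
  position 46–48: still no stand

6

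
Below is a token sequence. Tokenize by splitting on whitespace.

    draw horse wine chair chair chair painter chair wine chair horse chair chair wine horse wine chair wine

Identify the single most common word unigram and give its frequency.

"chair", 8 times

Unigram frequencies (highest first):
  chair: 8
  wine: 5
  horse: 3
  draw: 1
  painter: 1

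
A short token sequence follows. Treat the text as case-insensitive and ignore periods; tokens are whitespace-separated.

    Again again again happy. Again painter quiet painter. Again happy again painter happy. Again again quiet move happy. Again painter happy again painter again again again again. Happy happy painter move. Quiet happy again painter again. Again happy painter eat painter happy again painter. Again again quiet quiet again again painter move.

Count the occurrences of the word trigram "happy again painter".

6

Scanning the 50 overlapping trigram windows for "happy again painter":
  position 4–6: happy again painter
  position 10–12: happy again painter
  position 18–20: happy again painter
  position 21–23: happy again painter
  position 33–35: happy again painter
  position 42–44: happy again painter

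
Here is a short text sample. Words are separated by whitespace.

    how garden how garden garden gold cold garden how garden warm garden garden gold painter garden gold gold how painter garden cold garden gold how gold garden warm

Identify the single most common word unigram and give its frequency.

"garden", 11 times

Unigram frequencies (highest first):
  garden: 11
  gold: 6
  how: 5
  cold: 2
  warm: 2
  painter: 2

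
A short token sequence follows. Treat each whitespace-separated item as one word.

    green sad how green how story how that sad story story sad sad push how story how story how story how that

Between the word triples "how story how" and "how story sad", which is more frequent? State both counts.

"how story how" (4 vs 0)

"how story how": 4 occurrences
"how story sad": 0 occurrences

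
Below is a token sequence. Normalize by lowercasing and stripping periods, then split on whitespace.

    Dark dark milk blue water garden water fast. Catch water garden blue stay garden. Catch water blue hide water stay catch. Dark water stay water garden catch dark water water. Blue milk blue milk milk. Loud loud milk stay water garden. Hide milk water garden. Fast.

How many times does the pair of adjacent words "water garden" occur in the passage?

Scanning the 45 overlapping bigram windows for "water garden":
  position 5–6: water garden
  position 10–11: water garden
  position 25–26: water garden
  position 40–41: water garden
  position 44–45: water garden

5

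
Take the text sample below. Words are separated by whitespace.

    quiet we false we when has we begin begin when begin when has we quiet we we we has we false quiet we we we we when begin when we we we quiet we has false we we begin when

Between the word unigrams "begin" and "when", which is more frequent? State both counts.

"when" (6 vs 5)

"begin": 5 occurrences
"when": 6 occurrences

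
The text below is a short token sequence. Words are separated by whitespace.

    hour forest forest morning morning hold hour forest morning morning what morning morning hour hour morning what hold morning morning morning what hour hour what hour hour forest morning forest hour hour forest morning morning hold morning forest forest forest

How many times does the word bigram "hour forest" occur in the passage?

Scanning the 39 overlapping bigram windows for "hour forest":
  position 1–2: hour forest
  position 7–8: hour forest
  position 27–28: hour forest
  position 32–33: hour forest

4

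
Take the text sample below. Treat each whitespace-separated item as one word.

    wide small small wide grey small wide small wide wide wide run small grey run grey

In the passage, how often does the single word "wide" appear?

6

Scanning the 16 tokens for "wide":
  position 1: wide
  position 4: wide
  position 7: wide
  position 9: wide
  position 10: wide
  position 11: wide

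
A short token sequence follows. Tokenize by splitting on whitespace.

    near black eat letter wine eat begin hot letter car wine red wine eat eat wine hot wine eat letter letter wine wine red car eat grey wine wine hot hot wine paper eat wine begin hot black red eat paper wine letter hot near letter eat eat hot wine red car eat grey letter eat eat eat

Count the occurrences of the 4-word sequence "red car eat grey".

2

Scanning the 55 overlapping 4-gram windows for "red car eat grey":
  position 24–27: red car eat grey
  position 51–54: red car eat grey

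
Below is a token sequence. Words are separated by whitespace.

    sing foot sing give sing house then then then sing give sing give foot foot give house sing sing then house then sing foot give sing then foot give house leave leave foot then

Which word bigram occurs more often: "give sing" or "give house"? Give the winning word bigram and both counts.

"give sing": 3 occurrences
"give house": 2 occurrences

"give sing" (3 vs 2)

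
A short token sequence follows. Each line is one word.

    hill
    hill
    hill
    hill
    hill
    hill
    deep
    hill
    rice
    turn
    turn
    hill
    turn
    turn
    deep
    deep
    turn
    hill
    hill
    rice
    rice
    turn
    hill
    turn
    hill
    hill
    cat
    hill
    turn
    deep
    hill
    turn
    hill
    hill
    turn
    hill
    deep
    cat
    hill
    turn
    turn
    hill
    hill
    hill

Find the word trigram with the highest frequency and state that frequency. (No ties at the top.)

"hill hill hill", 5 times

Trigram frequencies (highest first):
  hill hill hill: 5
  turn hill hill: 4
  hill turn hill: 3
  turn turn hill: 2
  turn hill turn: 2
  hill turn turn: 2
  … (23 more, each ≤ 2)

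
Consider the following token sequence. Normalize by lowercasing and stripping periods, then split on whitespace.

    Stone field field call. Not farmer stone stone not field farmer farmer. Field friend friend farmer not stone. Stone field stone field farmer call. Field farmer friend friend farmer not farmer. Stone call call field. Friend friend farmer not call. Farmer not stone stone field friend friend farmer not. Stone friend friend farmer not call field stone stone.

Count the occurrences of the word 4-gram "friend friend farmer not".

Scanning the 55 overlapping 4-gram windows for "friend friend farmer not":
  position 14–17: friend friend farmer not
  position 27–30: friend friend farmer not
  position 36–39: friend friend farmer not
  position 46–49: friend friend farmer not
  position 51–54: friend friend farmer not

5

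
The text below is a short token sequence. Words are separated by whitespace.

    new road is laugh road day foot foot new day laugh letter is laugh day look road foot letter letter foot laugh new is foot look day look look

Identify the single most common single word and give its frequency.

Unigram frequencies (highest first):
  foot: 5
  laugh: 4
  day: 4
  look: 4
  new: 3
  road: 3
  … (2 more, each ≤ 3)

"foot", 5 times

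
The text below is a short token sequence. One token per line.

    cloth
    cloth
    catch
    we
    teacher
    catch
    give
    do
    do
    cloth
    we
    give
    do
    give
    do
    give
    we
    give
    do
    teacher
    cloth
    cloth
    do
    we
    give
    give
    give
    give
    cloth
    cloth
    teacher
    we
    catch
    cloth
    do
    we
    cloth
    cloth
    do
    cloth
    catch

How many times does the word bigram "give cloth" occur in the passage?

Scanning the 40 overlapping bigram windows for "give cloth":
  position 28–29: give cloth

1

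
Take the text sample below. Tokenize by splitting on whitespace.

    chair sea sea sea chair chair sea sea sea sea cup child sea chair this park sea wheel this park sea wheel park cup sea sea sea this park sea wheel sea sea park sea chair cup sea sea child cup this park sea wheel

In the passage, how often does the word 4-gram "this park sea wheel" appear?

4

Scanning the 42 overlapping 4-gram windows for "this park sea wheel":
  position 15–18: this park sea wheel
  position 19–22: this park sea wheel
  position 28–31: this park sea wheel
  position 42–45: this park sea wheel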